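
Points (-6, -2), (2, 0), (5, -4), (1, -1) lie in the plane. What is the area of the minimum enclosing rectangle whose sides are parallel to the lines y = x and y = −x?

65

In coordinates u = x + y, v = x − y the rectangle is axis-aligned; the map (x,y)→(u,v) scales areas by 2.
u-values: -8, 2, 1, 0; range = 2 − (-8) = 10.
v-values: -4, 2, 9, 2; range = 9 − (-4) = 13.
Area = (10 × 13) / 2 = 65.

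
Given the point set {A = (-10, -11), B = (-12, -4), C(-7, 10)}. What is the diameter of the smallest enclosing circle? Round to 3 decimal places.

21.213

Side lengths²: AB² = 53, AC² = 450, BC² = 221.
Since AC² = 450 ≥ 221 + 53 = 274, the angle opposite AC is not acute, so the smallest enclosing circle has AC as diameter.
Centre = midpoint of AC = (-8.5, -0.5), r² = 450/4 = 112.5.
Diameter = 2r = 2√(112.5) ≈ 21.213.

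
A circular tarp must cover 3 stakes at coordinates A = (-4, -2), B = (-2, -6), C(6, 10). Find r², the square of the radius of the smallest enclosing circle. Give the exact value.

80

Side lengths²: AB² = 20, AC² = 244, BC² = 320.
Since BC² = 320 ≥ 244 + 20 = 264, the angle opposite BC is not acute, so the smallest enclosing circle has BC as diameter.
Centre = midpoint of BC = (2, 2), r² = 320/4 = 80.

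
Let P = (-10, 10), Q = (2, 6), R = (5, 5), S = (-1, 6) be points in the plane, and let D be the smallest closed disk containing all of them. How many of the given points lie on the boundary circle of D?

The farthest pair is P–R with squared distance 250. The circle on this segment as diameter has centre (-2.5, 7.5) and r² = 250/4 = 62.5.
Check Q: distance² to centre = 22.5 ≤ 62.5, so it lies inside.
All remaining points lie in this disk, and no smaller disk contains both endpoints, so this is the minimum enclosing circle.
The points at distance exactly r from the centre are P, R — 2 points.

2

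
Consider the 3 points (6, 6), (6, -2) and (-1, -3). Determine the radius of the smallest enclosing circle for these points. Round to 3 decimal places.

Call the three points A, B, C in the order given.
Side lengths²: AB² = 64, AC² = 130, BC² = 50.
Since AC² = 130 ≥ 64 + 50 = 114, the angle opposite AC is not acute, so the smallest enclosing circle has AC as diameter.
Centre = midpoint of AC = (2.5, 1.5), r² = 130/4 = 32.5.
r = √(32.5) ≈ 5.701.

5.701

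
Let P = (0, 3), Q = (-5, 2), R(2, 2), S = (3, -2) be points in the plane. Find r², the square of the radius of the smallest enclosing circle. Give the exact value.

20

The minimum enclosing circle of a finite set is fixed by two of the points (as a diameter) or three (as a circumcircle).
The farthest pair is Q–S with squared distance 80. The circle on this segment as diameter has centre (-1, 0) and r² = 80/4 = 20.
Check P: distance² to centre = 10 ≤ 20, so it lies inside.
All remaining points lie in this disk, and no smaller disk contains both endpoints, so this is the minimum enclosing circle.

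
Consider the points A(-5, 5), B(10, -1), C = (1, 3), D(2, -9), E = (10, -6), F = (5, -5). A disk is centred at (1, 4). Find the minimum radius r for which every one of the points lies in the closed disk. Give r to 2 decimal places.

13.45

The required radius is the distance from (1, 4) to the farthest point.
Squared distances: 37, 106, 1, 170, 181, 97.
Maximum is 181, attained at E.
r = √181 ≈ 13.45.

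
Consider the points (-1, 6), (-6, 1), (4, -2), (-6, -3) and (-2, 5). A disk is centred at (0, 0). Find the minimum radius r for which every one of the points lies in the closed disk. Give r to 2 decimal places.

The required radius is the distance from (0, 0) to the farthest point.
Squared distances: 37, 37, 20, 45, 29.
Maximum is 45, attained at (-6, -3).
r = √45 ≈ 6.71.

6.71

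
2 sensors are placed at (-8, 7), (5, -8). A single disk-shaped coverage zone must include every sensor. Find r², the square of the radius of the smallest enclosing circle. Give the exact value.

98.5

The smallest circle enclosing two points has them as diameter endpoints.
Centre = midpoint = (-1.5, -0.5); r² = |(-8, 7)−(5, -8)|²/4 = 394/4 = 98.5.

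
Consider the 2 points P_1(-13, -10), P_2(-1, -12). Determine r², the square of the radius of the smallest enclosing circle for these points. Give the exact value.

The smallest circle enclosing two points has them as diameter endpoints.
Centre = midpoint = (-7, -11); r² = |P_1P_2|²/4 = 148/4 = 37.

37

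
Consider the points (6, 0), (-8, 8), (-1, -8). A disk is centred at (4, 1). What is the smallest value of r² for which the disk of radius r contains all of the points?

The required radius is the distance from (4, 1) to the farthest point.
Squared distances: 5, 193, 106.
Maximum is 193, attained at (-8, 8).

193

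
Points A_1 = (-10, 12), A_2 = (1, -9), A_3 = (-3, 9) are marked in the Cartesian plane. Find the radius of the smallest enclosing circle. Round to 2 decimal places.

11.85

Side lengths²: A_1A_2² = 562, A_1A_3² = 58, A_2A_3² = 340.
Since A_1A_2² = 562 ≥ 340 + 58 = 398, the angle opposite A_1A_2 is not acute, so the smallest enclosing circle has A_1A_2 as diameter.
Centre = midpoint of A_1A_2 = (-4.5, 1.5), r² = 562/4 = 140.5.
r = √(140.5) ≈ 11.85.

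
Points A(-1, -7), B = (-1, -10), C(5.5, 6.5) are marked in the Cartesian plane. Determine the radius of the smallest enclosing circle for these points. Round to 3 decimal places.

8.867

Side lengths²: AB² = 9, AC² = 224.5, BC² = 314.5.
Since BC² = 314.5 ≥ 224.5 + 9 = 233.5, the angle opposite BC is not acute, so the smallest enclosing circle has BC as diameter.
Centre = midpoint of BC = (2.25, -1.75), r² = 314.5/4 = 78.625.
r = √(78.625) ≈ 8.867.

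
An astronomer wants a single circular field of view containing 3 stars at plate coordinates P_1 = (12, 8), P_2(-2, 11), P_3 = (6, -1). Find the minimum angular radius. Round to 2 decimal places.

Side lengths²: P_1P_2² = 205, P_1P_3² = 117, P_2P_3² = 208.
Since P_2P_3² = 208 < 205 + 117 = 322, the triangle is acute, so the smallest enclosing circle is the circumcircle.
Circumcentre = (4.375, 79/12), r² = 34645/576.
r = √(34645/576) ≈ 7.76.

7.76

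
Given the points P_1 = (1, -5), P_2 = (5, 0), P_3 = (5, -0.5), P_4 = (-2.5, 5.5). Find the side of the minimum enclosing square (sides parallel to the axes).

10.5

The bounding box has width 7.5 and height 10.5.
An axis-aligned square enclosing the set must have side ≥ max(width, height).
So the minimum side is max(7.5, 10.5) = 10.5.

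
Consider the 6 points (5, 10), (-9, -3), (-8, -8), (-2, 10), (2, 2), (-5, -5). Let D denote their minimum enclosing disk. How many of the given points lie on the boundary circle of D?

By Welzl's lemma the MEC is supported by two points (diametrically opposite) or three points (on a circumcircle).
The farthest pair is (5, 10)–(-8, -8) with squared distance 493. The circle on this segment as diameter has centre (-1.5, 1) and r² = 493/4 = 123.25.
Check (-9, -3): distance² to centre = 72.25 ≤ 123.25, so it lies inside.
All remaining points lie in this disk, and no smaller disk contains both endpoints, so this is the minimum enclosing circle.
The points at distance exactly r from the centre are (5, 10), (-8, -8) — 2 points.

2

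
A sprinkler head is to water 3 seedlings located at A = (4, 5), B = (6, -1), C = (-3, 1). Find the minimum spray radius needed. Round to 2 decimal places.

Side lengths²: AB² = 40, AC² = 65, BC² = 85.
Since BC² = 85 < 65 + 40 = 105, the triangle is acute, so the smallest enclosing circle is the circumcircle.
Circumcentre = (1.7, 0.9), r² = 22.1.
r = √(22.1) ≈ 4.70.

4.70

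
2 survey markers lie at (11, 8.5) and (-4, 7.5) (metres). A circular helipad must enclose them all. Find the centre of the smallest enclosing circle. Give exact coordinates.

(3.5, 8)

The smallest circle enclosing two points has them as diameter endpoints.
Centre = midpoint = (3.5, 8); r² = |(11, 8.5)−(-4, 7.5)|²/4 = 226/4 = 56.5.
Centre = (3.5, 8).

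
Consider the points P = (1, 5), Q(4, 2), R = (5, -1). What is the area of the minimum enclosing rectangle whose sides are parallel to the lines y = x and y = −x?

In coordinates u = x + y, v = x − y the rectangle is axis-aligned; the map (x,y)→(u,v) scales areas by 2.
u-values: 6, 6, 4; range = 6 − 4 = 2.
v-values: -4, 2, 6; range = 6 − (-4) = 10.
Area = (2 × 10) / 2 = 10.

10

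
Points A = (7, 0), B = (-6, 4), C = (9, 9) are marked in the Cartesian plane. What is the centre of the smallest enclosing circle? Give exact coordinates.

Side lengths²: AB² = 185, AC² = 85, BC² = 250.
Since BC² = 250 < 185 + 85 = 270, the triangle is acute, so the smallest enclosing circle is the circumcircle.
Circumcentre = (1.7, 5.9), r² = 62.9.
Centre = (1.7, 5.9).

(1.7, 5.9)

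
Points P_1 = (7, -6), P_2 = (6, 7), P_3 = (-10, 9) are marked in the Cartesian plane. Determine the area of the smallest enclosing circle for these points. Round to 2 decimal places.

403.69

Side lengths²: P_1P_2² = 170, P_1P_3² = 514, P_2P_3² = 260.
Since P_1P_3² = 514 ≥ 260 + 170 = 430, the angle opposite P_1P_3 is not acute, so the smallest enclosing circle has P_1P_3 as diameter.
Centre = midpoint of P_1P_3 = (-1.5, 1.5), r² = 514/4 = 128.5.
Area = π·r² = π·128.5 ≈ 403.69.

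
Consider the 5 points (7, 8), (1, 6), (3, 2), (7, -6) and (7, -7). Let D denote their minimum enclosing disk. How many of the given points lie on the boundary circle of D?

The minimum enclosing circle of a finite set is fixed by two of the points (as a diameter) or three (as a circumcircle).
The minimum enclosing circle is determined by three boundary points: (7, 8), (1, 6), (7, -7).
Their circumcentre is (37/6, 0.5) with r² = 1025/18.
The farthest remaining point (7, -6) is at distance² 773/18 ≤ 1025/18.
The points at distance exactly r from the centre are (7, 8), (1, 6), (7, -7) — 3 points.

3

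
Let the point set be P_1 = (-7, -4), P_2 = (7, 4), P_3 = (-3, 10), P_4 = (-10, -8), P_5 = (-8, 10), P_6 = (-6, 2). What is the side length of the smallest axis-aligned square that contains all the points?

18

The bounding box has width 17 and height 18.
An axis-aligned square enclosing the set must have side ≥ max(width, height).
So the minimum side is max(17, 18) = 18.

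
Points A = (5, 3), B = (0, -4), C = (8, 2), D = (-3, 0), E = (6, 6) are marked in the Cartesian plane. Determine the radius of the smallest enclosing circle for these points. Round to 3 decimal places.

5.840

The minimum enclosing circle is determined by three boundary points: B, D, E.
Their circumcentre is (49/18, 7/6) with r² = 5525/162.
The farthest remaining point C is at distance² 4625/162 ≤ 5525/162.
r = √(5525/162) ≈ 5.840.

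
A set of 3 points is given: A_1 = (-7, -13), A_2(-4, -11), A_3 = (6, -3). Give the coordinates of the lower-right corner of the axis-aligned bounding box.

x-range [-7, 6], y-range [-13, -3].
The lower-right corner is (6, -13).

(6, -13)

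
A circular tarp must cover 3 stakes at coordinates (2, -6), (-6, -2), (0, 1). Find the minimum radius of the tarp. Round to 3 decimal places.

4.550

Call the three points A, B, C in the order given.
Side lengths²: AB² = 80, AC² = 53, BC² = 45.
Since AB² = 80 < 53 + 45 = 98, the triangle is acute, so the smallest enclosing circle is the circumcircle.
Circumcentre = (-1.625, -3.25), r² = 20.703125.
r = √(20.703125) ≈ 4.550.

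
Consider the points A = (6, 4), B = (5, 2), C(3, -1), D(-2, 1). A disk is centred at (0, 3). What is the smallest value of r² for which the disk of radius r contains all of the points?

37

The required radius is the distance from (0, 3) to the farthest point.
Squared distances: 37, 26, 25, 8.
Maximum is 37, attained at A.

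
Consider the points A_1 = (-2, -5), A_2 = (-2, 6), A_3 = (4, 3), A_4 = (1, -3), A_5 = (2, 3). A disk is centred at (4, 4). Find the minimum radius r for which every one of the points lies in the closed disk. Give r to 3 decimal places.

10.817

The required radius is the distance from (4, 4) to the farthest point.
Squared distances: 117, 40, 1, 58, 5.
Maximum is 117, attained at A_1.
r = √117 ≈ 10.817.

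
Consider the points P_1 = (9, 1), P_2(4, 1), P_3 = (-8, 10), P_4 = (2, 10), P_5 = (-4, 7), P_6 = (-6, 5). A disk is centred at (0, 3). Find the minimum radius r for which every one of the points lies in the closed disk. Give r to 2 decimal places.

The required radius is the distance from (0, 3) to the farthest point.
Squared distances: 85, 20, 113, 53, 32, 40.
Maximum is 113, attained at P_3.
r = √113 ≈ 10.63.

10.63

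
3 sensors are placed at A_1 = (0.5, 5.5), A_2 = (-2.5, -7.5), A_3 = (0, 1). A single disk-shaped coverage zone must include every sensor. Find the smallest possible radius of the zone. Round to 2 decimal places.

6.67

Side lengths²: A_1A_2² = 178, A_1A_3² = 20.5, A_2A_3² = 78.5.
Since A_1A_2² = 178 ≥ 78.5 + 20.5 = 99, the angle opposite A_1A_2 is not acute, so the smallest enclosing circle has A_1A_2 as diameter.
Centre = midpoint of A_1A_2 = (-1, -1), r² = 178/4 = 44.5.
r = √(44.5) ≈ 6.67.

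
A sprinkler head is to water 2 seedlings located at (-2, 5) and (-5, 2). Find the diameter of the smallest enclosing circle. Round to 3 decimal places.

4.243

The smallest circle enclosing two points has them as diameter endpoints.
Centre = midpoint = (-3.5, 3.5); r² = |(-2, 5)−(-5, 2)|²/4 = 18/4 = 4.5.
Diameter = 2r = 2√(4.5) ≈ 4.243.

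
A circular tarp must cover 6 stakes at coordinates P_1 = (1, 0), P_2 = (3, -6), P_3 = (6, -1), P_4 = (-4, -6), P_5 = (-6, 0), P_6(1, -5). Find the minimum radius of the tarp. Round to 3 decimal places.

6.082

By Welzl's lemma the MEC is supported by two points (diametrically opposite) or three points (on a circumcircle).
The minimum enclosing circle is determined by three boundary points: P_3, P_4, P_5.
Their circumcentre is (-1/14, -19/14) with r² = 3625/98.
The farthest remaining point P_2 is at distance² 3037/98 ≤ 3625/98.
r = √(3625/98) ≈ 6.082.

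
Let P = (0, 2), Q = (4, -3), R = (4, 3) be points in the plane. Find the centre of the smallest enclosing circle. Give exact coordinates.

Side lengths²: PQ² = 41, PR² = 17, QR² = 36.
Since PQ² = 41 < 36 + 17 = 53, the triangle is acute, so the smallest enclosing circle is the circumcircle.
Circumcentre = (2.625, 0), r² = 10.890625.
Centre = (2.625, 0).

(2.625, 0)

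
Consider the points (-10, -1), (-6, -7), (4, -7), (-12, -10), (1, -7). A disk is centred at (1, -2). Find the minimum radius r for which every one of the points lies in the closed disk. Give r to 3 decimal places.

The required radius is the distance from (1, -2) to the farthest point.
Squared distances: 122, 74, 34, 233, 25.
Maximum is 233, attained at (-12, -10).
r = √233 ≈ 15.264.

15.264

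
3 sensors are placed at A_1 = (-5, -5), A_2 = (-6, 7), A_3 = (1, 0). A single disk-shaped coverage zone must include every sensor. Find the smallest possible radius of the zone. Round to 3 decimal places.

6.046

Side lengths²: A_1A_2² = 145, A_1A_3² = 61, A_2A_3² = 98.
Since A_1A_2² = 145 < 98 + 61 = 159, the triangle is acute, so the smallest enclosing circle is the circumcircle.
Circumcentre = (-109/22, 23/22), r² = 8845/242.
r = √(8845/242) ≈ 6.046.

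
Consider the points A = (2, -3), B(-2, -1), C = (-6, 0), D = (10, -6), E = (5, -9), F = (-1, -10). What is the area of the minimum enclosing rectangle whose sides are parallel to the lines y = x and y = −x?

In coordinates u = x + y, v = x − y the rectangle is axis-aligned; the map (x,y)→(u,v) scales areas by 2.
u-values: -1, -3, -6, 4, -4, -11; range = 4 − (-11) = 15.
v-values: 5, -1, -6, 16, 14, 9; range = 16 − (-6) = 22.
Area = (15 × 22) / 2 = 165.

165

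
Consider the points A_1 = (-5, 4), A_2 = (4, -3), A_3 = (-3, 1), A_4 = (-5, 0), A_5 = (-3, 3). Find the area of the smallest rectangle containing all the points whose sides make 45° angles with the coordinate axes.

In coordinates u = x + y, v = x − y the rectangle is axis-aligned; the map (x,y)→(u,v) scales areas by 2.
u-values: -1, 1, -2, -5, 0; range = 1 − (-5) = 6.
v-values: -9, 7, -4, -5, -6; range = 7 − (-9) = 16.
Area = (6 × 16) / 2 = 48.

48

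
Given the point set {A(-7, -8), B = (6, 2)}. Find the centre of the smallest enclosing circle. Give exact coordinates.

The smallest circle enclosing two points has them as diameter endpoints.
Centre = midpoint = (-0.5, -3); r² = |AB|²/4 = 269/4 = 67.25.
Centre = (-0.5, -3).

(-0.5, -3)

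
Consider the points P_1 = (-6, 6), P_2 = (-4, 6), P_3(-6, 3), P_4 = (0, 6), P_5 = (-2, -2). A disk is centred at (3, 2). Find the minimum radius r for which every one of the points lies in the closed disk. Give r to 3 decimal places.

The required radius is the distance from (3, 2) to the farthest point.
Squared distances: 97, 65, 82, 25, 41.
Maximum is 97, attained at P_1.
r = √97 ≈ 9.849.

9.849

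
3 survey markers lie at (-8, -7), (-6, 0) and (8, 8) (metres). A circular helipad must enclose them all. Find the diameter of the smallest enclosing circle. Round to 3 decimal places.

Call the three points A, B, C in the order given.
Side lengths²: AB² = 53, AC² = 481, BC² = 260.
Since AC² = 481 ≥ 260 + 53 = 313, the angle opposite AC is not acute, so the smallest enclosing circle has AC as diameter.
Centre = midpoint of AC = (0, 0.5), r² = 481/4 = 120.25.
Diameter = 2r = 2√(120.25) ≈ 21.932.

21.932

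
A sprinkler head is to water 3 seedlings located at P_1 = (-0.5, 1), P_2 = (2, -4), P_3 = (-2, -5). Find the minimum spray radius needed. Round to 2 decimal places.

Side lengths²: P_1P_2² = 31.25, P_1P_3² = 38.25, P_2P_3² = 17.
Since P_1P_3² = 38.25 < 31.25 + 17 = 48.25, the triangle is acute, so the smallest enclosing circle is the circumcircle.
Circumcentre = (-7/12, -13/6), r² = 1445/144.
r = √(1445/144) ≈ 3.17.

3.17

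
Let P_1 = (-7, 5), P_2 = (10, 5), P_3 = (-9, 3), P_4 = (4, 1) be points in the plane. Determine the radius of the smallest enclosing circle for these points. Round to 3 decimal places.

The farthest pair is P_2–P_3 with squared distance 365. The circle on this segment as diameter has centre (0.5, 4) and r² = 365/4 = 91.25.
Check P_1: distance² to centre = 57.25 ≤ 91.25, so it lies inside.
All remaining points lie in this disk, and no smaller disk contains both endpoints, so this is the minimum enclosing circle.
r = √(91.25) ≈ 9.552.

9.552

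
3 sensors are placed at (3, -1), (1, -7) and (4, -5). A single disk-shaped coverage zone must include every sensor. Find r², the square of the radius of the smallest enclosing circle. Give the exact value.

10

Call the three points A, B, C in the order given.
Side lengths²: AB² = 40, AC² = 17, BC² = 13.
Since AB² = 40 ≥ 17 + 13 = 30, the angle opposite AB is not acute, so the smallest enclosing circle has AB as diameter.
Centre = midpoint of AB = (2, -4), r² = 40/4 = 10.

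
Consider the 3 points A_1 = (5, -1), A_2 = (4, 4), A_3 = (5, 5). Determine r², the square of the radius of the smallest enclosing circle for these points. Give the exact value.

9

Side lengths²: A_1A_2² = 26, A_1A_3² = 36, A_2A_3² = 2.
Since A_1A_3² = 36 ≥ 26 + 2 = 28, the angle opposite A_1A_3 is not acute, so the smallest enclosing circle has A_1A_3 as diameter.
Centre = midpoint of A_1A_3 = (5, 2), r² = 36/4 = 9.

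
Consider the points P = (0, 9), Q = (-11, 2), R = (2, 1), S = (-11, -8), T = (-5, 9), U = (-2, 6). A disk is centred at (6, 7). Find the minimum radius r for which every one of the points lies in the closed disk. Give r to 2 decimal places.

22.67

The required radius is the distance from (6, 7) to the farthest point.
Squared distances: 40, 314, 52, 514, 125, 65.
Maximum is 514, attained at S.
r = √514 ≈ 22.67.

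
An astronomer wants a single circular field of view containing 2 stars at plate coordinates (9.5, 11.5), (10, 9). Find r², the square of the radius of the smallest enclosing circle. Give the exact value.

1.625

The smallest circle enclosing two points has them as diameter endpoints.
Centre = midpoint = (9.75, 10.25); r² = |(9.5, 11.5)−(10, 9)|²/4 = 6.5/4 = 1.625.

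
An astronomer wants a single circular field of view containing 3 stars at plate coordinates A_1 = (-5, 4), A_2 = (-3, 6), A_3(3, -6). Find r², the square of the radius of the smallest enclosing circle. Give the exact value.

Side lengths²: A_1A_2² = 8, A_1A_3² = 164, A_2A_3² = 180.
Since A_2A_3² = 180 ≥ 164 + 8 = 172, the angle opposite A_2A_3 is not acute, so the smallest enclosing circle has A_2A_3 as diameter.
Centre = midpoint of A_2A_3 = (0, 0), r² = 180/4 = 45.

45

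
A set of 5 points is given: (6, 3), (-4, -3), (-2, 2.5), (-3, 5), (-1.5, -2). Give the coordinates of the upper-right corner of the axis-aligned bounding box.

(6, 5)

x-range [-4, 6], y-range [-3, 5].
The upper-right corner is (6, 5).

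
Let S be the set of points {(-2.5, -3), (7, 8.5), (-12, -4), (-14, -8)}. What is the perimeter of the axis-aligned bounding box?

75

Width = max x − min x = 7 − (-14) = 21.
Height = max y − min y = 8.5 − (-8) = 16.5.
Perimeter = 2(21 + 16.5) = 75.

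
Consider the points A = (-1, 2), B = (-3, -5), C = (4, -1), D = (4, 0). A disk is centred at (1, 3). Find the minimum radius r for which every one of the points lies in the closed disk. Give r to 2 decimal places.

8.94

The required radius is the distance from (1, 3) to the farthest point.
Squared distances: 5, 80, 25, 18.
Maximum is 80, attained at B.
r = √80 ≈ 8.94.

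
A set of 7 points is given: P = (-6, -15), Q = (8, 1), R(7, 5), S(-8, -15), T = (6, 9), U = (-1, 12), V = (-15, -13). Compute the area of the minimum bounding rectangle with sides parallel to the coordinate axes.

x ranges over [-15, 8], width 23.
y ranges over [-15, 12], height 27.
Area = 23 × 27 = 621.

621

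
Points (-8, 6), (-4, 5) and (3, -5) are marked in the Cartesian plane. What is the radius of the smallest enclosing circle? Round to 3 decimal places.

7.778

Call the three points A, B, C in the order given.
Side lengths²: AB² = 17, AC² = 242, BC² = 149.
Since AC² = 242 ≥ 149 + 17 = 166, the angle opposite AC is not acute, so the smallest enclosing circle has AC as diameter.
Centre = midpoint of AC = (-2.5, 0.5), r² = 242/4 = 60.5.
r = √(60.5) ≈ 7.778.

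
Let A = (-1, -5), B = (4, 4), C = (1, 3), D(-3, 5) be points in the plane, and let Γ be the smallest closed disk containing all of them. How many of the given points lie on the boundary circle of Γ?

The minimum enclosing circle of a finite set is fixed by two of the points (as a diameter) or three (as a circumcircle).
The minimum enclosing circle is determined by three boundary points: A, B, D.
Their circumcentre is (-3/34, 13/34) with r² = 17225/578.
The farthest remaining point C is at distance² 4645/578 ≤ 17225/578.
The points at distance exactly r from the centre are A, B, D — 3 points.

3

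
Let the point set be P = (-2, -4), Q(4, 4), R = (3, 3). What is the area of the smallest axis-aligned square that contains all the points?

The bounding box has width 6 and height 8.
An axis-aligned square enclosing the set must have side ≥ max(width, height).
So the minimum side is max(6, 8) = 8.
Area = 8² = 64.

64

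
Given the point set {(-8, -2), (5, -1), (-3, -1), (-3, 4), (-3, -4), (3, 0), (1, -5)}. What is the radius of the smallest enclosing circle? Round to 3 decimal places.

The farthest pair is (-8, -2)–(5, -1) with squared distance 170. The circle on this segment as diameter has centre (-1.5, -1.5) and r² = 170/4 = 42.5.
Check (-3, -1): distance² to centre = 2.5 ≤ 42.5, so it lies inside.
All remaining points lie in this disk, and no smaller disk contains both endpoints, so this is the minimum enclosing circle.
r = √(42.5) ≈ 6.519.

6.519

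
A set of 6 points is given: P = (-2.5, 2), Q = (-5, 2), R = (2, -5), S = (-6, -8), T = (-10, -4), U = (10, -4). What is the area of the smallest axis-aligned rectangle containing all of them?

x ranges over [-10, 10], width 20.
y ranges over [-8, 2], height 10.
Area = 20 × 10 = 200.

200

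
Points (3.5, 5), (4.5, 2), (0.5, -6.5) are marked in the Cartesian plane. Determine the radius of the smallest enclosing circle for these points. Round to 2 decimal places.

Call the three points A, B, C in the order given.
Side lengths²: AB² = 10, AC² = 141.25, BC² = 88.25.
Since AC² = 141.25 ≥ 88.25 + 10 = 98.25, the angle opposite AC is not acute, so the smallest enclosing circle has AC as diameter.
Centre = midpoint of AC = (2, -0.75), r² = 141.25/4 = 35.3125.
r = √(35.3125) ≈ 5.94.

5.94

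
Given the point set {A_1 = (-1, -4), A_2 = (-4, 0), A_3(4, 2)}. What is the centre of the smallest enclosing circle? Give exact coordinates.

Side lengths²: A_1A_2² = 25, A_1A_3² = 61, A_2A_3² = 68.
Since A_2A_3² = 68 < 61 + 25 = 86, the triangle is acute, so the smallest enclosing circle is the circumcircle.
Circumcentre = (9/38, 1/19), r² = 25925/1444.
Centre = (9/38, 1/19).

(9/38, 1/19)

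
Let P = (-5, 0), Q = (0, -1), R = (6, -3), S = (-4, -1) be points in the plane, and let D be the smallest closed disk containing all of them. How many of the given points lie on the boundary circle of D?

2

By Welzl's lemma the MEC is supported by two points (diametrically opposite) or three points (on a circumcircle).
The farthest pair is P–R with squared distance 130. The circle on this segment as diameter has centre (0.5, -1.5) and r² = 130/4 = 32.5.
Check Q: distance² to centre = 0.5 ≤ 32.5, so it lies inside.
All remaining points lie in this disk, and no smaller disk contains both endpoints, so this is the minimum enclosing circle.
The points at distance exactly r from the centre are P, R — 2 points.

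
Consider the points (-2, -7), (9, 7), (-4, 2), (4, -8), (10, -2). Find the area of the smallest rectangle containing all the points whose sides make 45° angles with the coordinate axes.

225

In coordinates u = x + y, v = x − y the rectangle is axis-aligned; the map (x,y)→(u,v) scales areas by 2.
u-values: -9, 16, -2, -4, 8; range = 16 − (-9) = 25.
v-values: 5, 2, -6, 12, 12; range = 12 − (-6) = 18.
Area = (25 × 18) / 2 = 225.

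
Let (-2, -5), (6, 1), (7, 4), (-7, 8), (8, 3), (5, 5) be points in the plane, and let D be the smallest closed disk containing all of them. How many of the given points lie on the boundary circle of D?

A smallest enclosing disk is always determined by at most three of the input points on its boundary.
The minimum enclosing circle is determined by three boundary points: (-2, -5), (-7, 8), (8, 3).
Their circumcentre is (-5/17, 53/17) with r² = 19885/289.
The farthest remaining point (7, 4) is at distance² 15601/289 ≤ 19885/289.
The points at distance exactly r from the centre are (-2, -5), (-7, 8), (8, 3) — 3 points.

3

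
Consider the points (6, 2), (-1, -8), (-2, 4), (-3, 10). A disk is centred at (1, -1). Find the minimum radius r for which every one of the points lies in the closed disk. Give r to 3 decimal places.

The required radius is the distance from (1, -1) to the farthest point.
Squared distances: 34, 53, 34, 137.
Maximum is 137, attained at (-3, 10).
r = √137 ≈ 11.705.

11.705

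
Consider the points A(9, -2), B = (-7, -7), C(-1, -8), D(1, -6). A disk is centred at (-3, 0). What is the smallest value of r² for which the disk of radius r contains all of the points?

148

The required radius is the distance from (-3, 0) to the farthest point.
Squared distances: 148, 65, 68, 52.
Maximum is 148, attained at A.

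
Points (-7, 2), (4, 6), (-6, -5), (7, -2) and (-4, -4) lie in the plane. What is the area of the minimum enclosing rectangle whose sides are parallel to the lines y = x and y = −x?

In coordinates u = x + y, v = x − y the rectangle is axis-aligned; the map (x,y)→(u,v) scales areas by 2.
u-values: -5, 10, -11, 5, -8; range = 10 − (-11) = 21.
v-values: -9, -2, -1, 9, 0; range = 9 − (-9) = 18.
Area = (21 × 18) / 2 = 189.

189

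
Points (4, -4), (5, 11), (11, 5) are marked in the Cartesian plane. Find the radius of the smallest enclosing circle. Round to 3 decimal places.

7.517

Call the three points A, B, C in the order given.
Side lengths²: AB² = 226, AC² = 130, BC² = 72.
Since AB² = 226 ≥ 130 + 72 = 202, the angle opposite AB is not acute, so the smallest enclosing circle has AB as diameter.
Centre = midpoint of AB = (4.5, 3.5), r² = 226/4 = 56.5.
r = √(56.5) ≈ 7.517.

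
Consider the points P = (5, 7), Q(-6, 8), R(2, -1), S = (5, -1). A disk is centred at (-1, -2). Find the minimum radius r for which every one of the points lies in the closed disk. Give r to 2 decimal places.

The required radius is the distance from (-1, -2) to the farthest point.
Squared distances: 117, 125, 10, 37.
Maximum is 125, attained at Q.
r = √125 ≈ 11.18.

11.18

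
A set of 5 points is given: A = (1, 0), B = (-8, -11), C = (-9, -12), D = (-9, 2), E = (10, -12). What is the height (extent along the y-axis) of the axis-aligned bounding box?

14

max y = 2, min y = -12, so height = 14.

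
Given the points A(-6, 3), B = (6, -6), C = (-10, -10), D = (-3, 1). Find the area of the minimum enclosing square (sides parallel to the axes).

The bounding box has width 16 and height 13.
An axis-aligned square enclosing the set must have side ≥ max(width, height).
So the minimum side is max(16, 13) = 16.
Area = 16² = 256.

256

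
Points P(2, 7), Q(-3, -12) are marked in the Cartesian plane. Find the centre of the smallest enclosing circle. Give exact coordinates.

(-0.5, -2.5)

The smallest circle enclosing two points has them as diameter endpoints.
Centre = midpoint = (-0.5, -2.5); r² = |PQ|²/4 = 386/4 = 96.5.
Centre = (-0.5, -2.5).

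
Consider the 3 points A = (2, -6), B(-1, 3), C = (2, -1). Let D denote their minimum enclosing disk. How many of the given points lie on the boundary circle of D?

2

Side lengths²: AB² = 90, AC² = 25, BC² = 25.
Since AB² = 90 ≥ 25 + 25 = 50, the angle opposite AB is not acute, so the smallest enclosing circle has AB as diameter.
Centre = midpoint of AB = (0.5, -1.5), r² = 90/4 = 22.5.
The points at distance exactly r from the centre are A, B — 2 points.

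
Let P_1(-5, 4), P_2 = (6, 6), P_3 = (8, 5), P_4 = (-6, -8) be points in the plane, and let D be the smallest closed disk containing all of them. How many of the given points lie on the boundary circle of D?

2

The minimum enclosing circle of a finite set is fixed by two of the points (as a diameter) or three (as a circumcircle).
The farthest pair is P_3–P_4 with squared distance 365. The circle on this segment as diameter has centre (1, -1.5) and r² = 365/4 = 91.25.
Check P_1: distance² to centre = 66.25 ≤ 91.25, so it lies inside.
All remaining points lie in this disk, and no smaller disk contains both endpoints, so this is the minimum enclosing circle.
The points at distance exactly r from the centre are P_3, P_4 — 2 points.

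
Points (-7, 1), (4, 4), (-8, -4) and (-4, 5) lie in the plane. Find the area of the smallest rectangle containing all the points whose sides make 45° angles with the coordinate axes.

90

In coordinates u = x + y, v = x − y the rectangle is axis-aligned; the map (x,y)→(u,v) scales areas by 2.
u-values: -6, 8, -12, 1; range = 8 − (-12) = 20.
v-values: -8, 0, -4, -9; range = 0 − (-9) = 9.
Area = (20 × 9) / 2 = 90.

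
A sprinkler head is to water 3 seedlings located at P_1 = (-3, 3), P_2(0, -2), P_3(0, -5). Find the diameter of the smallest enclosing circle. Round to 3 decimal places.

Side lengths²: P_1P_2² = 34, P_1P_3² = 73, P_2P_3² = 9.
Since P_1P_3² = 73 ≥ 34 + 9 = 43, the angle opposite P_1P_3 is not acute, so the smallest enclosing circle has P_1P_3 as diameter.
Centre = midpoint of P_1P_3 = (-1.5, -1), r² = 73/4 = 18.25.
Diameter = 2r = 2√(18.25) ≈ 8.544.

8.544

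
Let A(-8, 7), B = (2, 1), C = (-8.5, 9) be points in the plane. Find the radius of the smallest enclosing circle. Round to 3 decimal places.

6.600

Side lengths²: AB² = 136, AC² = 4.25, BC² = 174.25.
Since BC² = 174.25 ≥ 136 + 4.25 = 140.25, the angle opposite BC is not acute, so the smallest enclosing circle has BC as diameter.
Centre = midpoint of BC = (-3.25, 5), r² = 174.25/4 = 43.5625.
r = √(43.5625) ≈ 6.600.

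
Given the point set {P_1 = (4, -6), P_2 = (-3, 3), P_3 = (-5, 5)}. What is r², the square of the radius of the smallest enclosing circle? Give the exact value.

50.5

Side lengths²: P_1P_2² = 130, P_1P_3² = 202, P_2P_3² = 8.
Since P_1P_3² = 202 ≥ 130 + 8 = 138, the angle opposite P_1P_3 is not acute, so the smallest enclosing circle has P_1P_3 as diameter.
Centre = midpoint of P_1P_3 = (-0.5, -0.5), r² = 202/4 = 50.5.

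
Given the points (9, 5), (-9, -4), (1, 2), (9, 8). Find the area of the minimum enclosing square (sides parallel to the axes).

The bounding box has width 18 and height 12.
An axis-aligned square enclosing the set must have side ≥ max(width, height).
So the minimum side is max(18, 12) = 18.
Area = 18² = 324.

324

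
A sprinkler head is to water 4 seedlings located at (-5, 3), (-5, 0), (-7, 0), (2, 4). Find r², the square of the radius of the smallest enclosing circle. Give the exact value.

24.25

By Welzl's lemma the MEC is supported by two points (diametrically opposite) or three points (on a circumcircle).
The farthest pair is (-7, 0)–(2, 4) with squared distance 97. The circle on this segment as diameter has centre (-2.5, 2) and r² = 97/4 = 24.25.
Check (-5, 3): distance² to centre = 7.25 ≤ 24.25, so it lies inside.
All remaining points lie in this disk, and no smaller disk contains both endpoints, so this is the minimum enclosing circle.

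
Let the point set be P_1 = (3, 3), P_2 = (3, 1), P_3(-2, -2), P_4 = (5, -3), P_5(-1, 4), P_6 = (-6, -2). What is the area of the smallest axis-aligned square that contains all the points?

121

The bounding box has width 11 and height 7.
An axis-aligned square enclosing the set must have side ≥ max(width, height).
So the minimum side is max(11, 7) = 11.
Area = 11² = 121.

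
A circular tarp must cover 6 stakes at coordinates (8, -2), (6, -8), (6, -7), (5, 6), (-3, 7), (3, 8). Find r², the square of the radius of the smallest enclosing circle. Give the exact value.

By Welzl's lemma the MEC is supported by two points (diametrically opposite) or three points (on a circumcircle).
The farthest pair is (6, -8)–(-3, 7) with squared distance 306. The circle on this segment as diameter has centre (1.5, -0.5) and r² = 306/4 = 76.5.
Check (8, -2): distance² to centre = 44.5 ≤ 76.5, so it lies inside.
All remaining points lie in this disk, and no smaller disk contains both endpoints, so this is the minimum enclosing circle.

76.5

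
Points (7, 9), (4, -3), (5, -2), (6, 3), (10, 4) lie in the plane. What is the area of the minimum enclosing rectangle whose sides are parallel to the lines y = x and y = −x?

In coordinates u = x + y, v = x − y the rectangle is axis-aligned; the map (x,y)→(u,v) scales areas by 2.
u-values: 16, 1, 3, 9, 14; range = 16 − 1 = 15.
v-values: -2, 7, 7, 3, 6; range = 7 − (-2) = 9.
Area = (15 × 9) / 2 = 67.5.

67.5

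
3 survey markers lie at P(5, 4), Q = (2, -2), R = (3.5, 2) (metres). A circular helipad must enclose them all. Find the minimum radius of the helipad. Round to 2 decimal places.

Side lengths²: PQ² = 45, PR² = 6.25, QR² = 18.25.
Since PQ² = 45 ≥ 18.25 + 6.25 = 24.5, the angle opposite PQ is not acute, so the smallest enclosing circle has PQ as diameter.
Centre = midpoint of PQ = (3.5, 1), r² = 45/4 = 11.25.
r = √(11.25) ≈ 3.35.

3.35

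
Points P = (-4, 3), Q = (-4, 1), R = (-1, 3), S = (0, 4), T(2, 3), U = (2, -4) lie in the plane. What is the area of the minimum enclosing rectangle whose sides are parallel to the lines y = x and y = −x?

52

In coordinates u = x + y, v = x − y the rectangle is axis-aligned; the map (x,y)→(u,v) scales areas by 2.
u-values: -1, -3, 2, 4, 5, -2; range = 5 − (-3) = 8.
v-values: -7, -5, -4, -4, -1, 6; range = 6 − (-7) = 13.
Area = (8 × 13) / 2 = 52.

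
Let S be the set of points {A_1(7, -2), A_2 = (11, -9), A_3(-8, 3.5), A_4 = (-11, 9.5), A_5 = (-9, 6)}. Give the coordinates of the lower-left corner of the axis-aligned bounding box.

x-range [-11, 11], y-range [-9, 9.5].
The lower-left corner is (-11, -9).

(-11, -9)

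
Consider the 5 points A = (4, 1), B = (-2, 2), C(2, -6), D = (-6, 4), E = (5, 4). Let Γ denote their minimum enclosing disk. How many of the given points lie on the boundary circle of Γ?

A smallest enclosing disk is always determined by at most three of the input points on its boundary.
The minimum enclosing circle is determined by three boundary points: C, D, E.
Their circumcentre is (-0.5, 0.2) with r² = 44.69.
The farthest remaining point A is at distance² 20.89 ≤ 44.69.
The points at distance exactly r from the centre are C, D, E — 3 points.

3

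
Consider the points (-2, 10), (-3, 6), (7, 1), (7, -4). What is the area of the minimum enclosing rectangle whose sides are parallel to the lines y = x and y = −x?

57.5

In coordinates u = x + y, v = x − y the rectangle is axis-aligned; the map (x,y)→(u,v) scales areas by 2.
u-values: 8, 3, 8, 3; range = 8 − 3 = 5.
v-values: -12, -9, 6, 11; range = 11 − (-12) = 23.
Area = (5 × 23) / 2 = 57.5.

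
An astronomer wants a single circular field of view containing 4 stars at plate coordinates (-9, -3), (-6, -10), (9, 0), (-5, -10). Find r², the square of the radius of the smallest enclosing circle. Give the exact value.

13949/162

A smallest enclosing disk is always determined by at most three of the input points on its boundary.
The minimum enclosing circle is determined by three boundary points: (-9, -3), (-6, -10), (9, 0).
Their circumcentre is (5/18, -19/6) with r² = 13949/162.
The farthest remaining point (-5, -10) is at distance² 12077/162 ≤ 13949/162.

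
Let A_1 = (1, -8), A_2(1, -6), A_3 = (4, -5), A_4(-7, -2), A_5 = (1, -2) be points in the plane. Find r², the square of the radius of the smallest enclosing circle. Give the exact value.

32.5

The farthest pair is A_3–A_4 with squared distance 130. The circle on this segment as diameter has centre (-1.5, -3.5) and r² = 130/4 = 32.5.
Check A_1: distance² to centre = 26.5 ≤ 32.5, so it lies inside.
All remaining points lie in this disk, and no smaller disk contains both endpoints, so this is the minimum enclosing circle.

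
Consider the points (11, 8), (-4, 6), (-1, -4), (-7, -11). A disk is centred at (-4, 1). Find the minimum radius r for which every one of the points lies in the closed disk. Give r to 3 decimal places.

16.553

The required radius is the distance from (-4, 1) to the farthest point.
Squared distances: 274, 25, 34, 153.
Maximum is 274, attained at (11, 8).
r = √274 ≈ 16.553.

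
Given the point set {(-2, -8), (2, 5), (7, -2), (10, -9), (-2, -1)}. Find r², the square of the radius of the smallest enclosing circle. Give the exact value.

68.1103515625

A smallest enclosing disk is always determined by at most three of the input points on its boundary.
The minimum enclosing circle is determined by three boundary points: (-2, -8), (2, 5), (10, -9).
Their circumcentre is (4.46875, -2.875) with r² = 68.1103515625.
The farthest remaining point (-2, -1) is at distance² 45.3603515625 ≤ 68.1103515625.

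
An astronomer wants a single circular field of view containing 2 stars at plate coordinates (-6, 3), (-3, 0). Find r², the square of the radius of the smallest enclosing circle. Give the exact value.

The smallest circle enclosing two points has them as diameter endpoints.
Centre = midpoint = (-4.5, 1.5); r² = |(-6, 3)−(-3, 0)|²/4 = 18/4 = 4.5.

4.5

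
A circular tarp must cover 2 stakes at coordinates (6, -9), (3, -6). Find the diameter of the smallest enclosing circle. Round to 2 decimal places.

The smallest circle enclosing two points has them as diameter endpoints.
Centre = midpoint = (4.5, -7.5); r² = |(6, -9)−(3, -6)|²/4 = 18/4 = 4.5.
Diameter = 2r = 2√(4.5) ≈ 4.24.

4.24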